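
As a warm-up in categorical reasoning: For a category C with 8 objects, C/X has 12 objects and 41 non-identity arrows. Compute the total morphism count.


In the slice category C/X, objects are morphisms to X.
Identity morphisms: 12 (one per object of C/X).
Non-identity morphisms: 41.
Total = 12 + 41 = 53

53


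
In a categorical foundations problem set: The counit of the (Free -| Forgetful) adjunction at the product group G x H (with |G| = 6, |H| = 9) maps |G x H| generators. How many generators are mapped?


The counit epsilon_K: F(U(K)) -> K of the Free-Forgetful adjunction
maps |K| generators of F(U(K)) into K. For K = G x H (the product group),
|G x H| = |G| * |H|.
Total generators mapped = 6 * 9 = 54.

54


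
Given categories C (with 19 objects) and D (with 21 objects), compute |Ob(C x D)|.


The product category C x D has objects that are pairs (c, d).
Number of pairs = |Ob(C)| * |Ob(D)| = 19 * 21 = 399

399


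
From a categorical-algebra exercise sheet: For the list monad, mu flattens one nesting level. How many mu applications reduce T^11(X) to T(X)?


Each application of mu: T^2 -> T removes one layer of nesting.
Starting at depth 11 (i.e., T^11(X)), we need to reach T(X).
Number of mu applications = 11 - 1 = 10

10


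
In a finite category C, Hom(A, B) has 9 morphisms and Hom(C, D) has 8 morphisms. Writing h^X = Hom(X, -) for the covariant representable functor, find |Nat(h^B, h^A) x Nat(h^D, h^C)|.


By the Yoneda lemma, Nat(h^B, h^A) is isomorphic to Hom(A, B),
so |Nat(h^B, h^A)| = |Hom(A, B)| and |Nat(h^D, h^C)| = |Hom(C, D)|.
|Hom(A, B)| = 9, |Hom(C, D)| = 8.
|Nat(h^B, h^A) x Nat(h^D, h^C)| = 9 * 8 = 72

72


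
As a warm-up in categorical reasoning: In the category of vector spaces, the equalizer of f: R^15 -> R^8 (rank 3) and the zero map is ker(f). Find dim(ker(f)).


The equalizer of f and the zero map is ker(f).
By the rank-nullity theorem: dim(ker(f)) = dim(domain) - rank(f).
dim(ker(f)) = 15 - 3 = 12

12


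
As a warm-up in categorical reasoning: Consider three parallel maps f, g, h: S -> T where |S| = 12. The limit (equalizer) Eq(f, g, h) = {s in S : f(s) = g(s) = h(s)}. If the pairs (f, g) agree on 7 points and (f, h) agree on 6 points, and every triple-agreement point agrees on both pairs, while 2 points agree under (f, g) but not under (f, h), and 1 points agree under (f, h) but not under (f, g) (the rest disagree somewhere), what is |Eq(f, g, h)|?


Eq(f, g, h) is the triple-agreement set: points in S where all three
maps take the same value. Using inclusion-exclusion on the pairwise data:
Pair (f, g) agrees on 7 points; pair (f, h) on 6 points.
Points agreeing under (f, g) but not (f, h) = 2; under (f, h) but not (f, g) = 1.
Triple-agreement = agreement-in-(f, g) minus points that agree under (f, g) but not (f, h):
|Eq(f, g, h)| = 7 - 2 = 5
(cross-check via (f, h): 6 - 1 = 5.)

5


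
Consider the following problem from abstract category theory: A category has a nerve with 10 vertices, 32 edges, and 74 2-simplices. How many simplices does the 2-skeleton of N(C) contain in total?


The 2-skeleton of the nerve N(C) consists of simplices in dimensions 0, 1, 2:
  |N(C)_0| = 10 (objects)
  |N(C)_1| = 32 (morphisms)
  |N(C)_2| = 74 (composable pairs)
Total = 10 + 32 + 74 = 116

116


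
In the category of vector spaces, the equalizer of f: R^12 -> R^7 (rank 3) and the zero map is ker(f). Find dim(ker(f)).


The equalizer of f and the zero map is ker(f).
By the rank-nullity theorem: dim(ker(f)) = dim(domain) - rank(f).
dim(ker(f)) = 12 - 3 = 9

9


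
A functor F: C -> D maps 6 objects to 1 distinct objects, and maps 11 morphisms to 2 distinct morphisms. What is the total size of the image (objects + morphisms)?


The image of F consists of distinct objects and distinct morphisms.
|Im(F)| on objects = 1
|Im(F)| on morphisms = 2
Total image cardinality = 1 + 2 = 3

3


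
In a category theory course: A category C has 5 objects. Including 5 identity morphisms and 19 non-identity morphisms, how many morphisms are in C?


Each object has an identity morphism, giving 5 identities.
Adding the 19 non-identity morphisms:
Total = 5 + 19 = 24

24


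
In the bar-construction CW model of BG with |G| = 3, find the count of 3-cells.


In the bar-construction CW model of BG, the n-cells are indexed by
n-tuples [g_1|...|g_n] of non-identity elements of G (degenerate
simplices with some g_i = e do not contribute cells), so there are
(|G| - 1)^n n-cells.
For dim = 3 with |G| = 3:
cells = (3 - 1)^3 = 2^3 = 8

8


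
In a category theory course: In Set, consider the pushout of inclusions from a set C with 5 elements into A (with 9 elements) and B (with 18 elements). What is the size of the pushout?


The pushout A +_C B identifies the images of C in A and B.
|A +_C B| = |A| + |B| - |C| (for injections).
= 9 + 18 - 5 = 22

22


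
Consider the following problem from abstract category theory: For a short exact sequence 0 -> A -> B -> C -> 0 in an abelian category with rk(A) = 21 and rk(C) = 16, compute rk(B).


For a short exact sequence 0 -> A -> B -> C -> 0,
rank is additive: rank(B) = rank(A) + rank(C).
rank(B) = 21 + 16 = 37

37


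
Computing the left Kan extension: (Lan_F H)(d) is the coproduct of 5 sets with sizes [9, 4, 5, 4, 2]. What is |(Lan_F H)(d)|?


Pointwise, the left Kan extension (Lan_F H)(d) is the colimit, indexed
by the comma category (F downarrow d), of H composed with the
projection (F downarrow d) -> C. Here that colimit is given
as a coproduct (disjoint union) of sets, so its cardinality is the
sum of the sizes of the summands.
Coproduct of sets with sizes: 9 + 4 + 5 + 4 + 2
= 24

24


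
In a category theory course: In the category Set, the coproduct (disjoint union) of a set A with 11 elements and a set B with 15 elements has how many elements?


In Set, the coproduct A + B is the disjoint union.
|A + B| = |A| + |B| = 11 + 15 = 26

26


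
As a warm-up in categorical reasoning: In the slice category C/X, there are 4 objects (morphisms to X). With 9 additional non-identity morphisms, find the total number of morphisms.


In the slice category C/X, objects are morphisms to X.
Identity morphisms: 4 (one per object of C/X).
Non-identity morphisms: 9.
Total = 4 + 9 = 13

13


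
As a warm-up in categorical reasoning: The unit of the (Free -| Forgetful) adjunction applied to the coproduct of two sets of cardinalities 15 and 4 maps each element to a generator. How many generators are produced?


The unit eta_X: X -> U(F(X)) of the Free-Forgetful adjunction
maps each element of X to a generator of F(X). For X = S + T (disjoint
union in Set), |S + T| = |S| + |T|.
Total mappings = 15 + 4 = 19.

19


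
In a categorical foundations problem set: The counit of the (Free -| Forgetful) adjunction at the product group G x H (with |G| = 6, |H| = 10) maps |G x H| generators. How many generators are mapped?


The counit epsilon_K: F(U(K)) -> K of the Free-Forgetful adjunction
maps |K| generators of F(U(K)) into K. For K = G x H (the product group),
|G x H| = |G| * |H|.
Total generators mapped = 6 * 10 = 60.

60


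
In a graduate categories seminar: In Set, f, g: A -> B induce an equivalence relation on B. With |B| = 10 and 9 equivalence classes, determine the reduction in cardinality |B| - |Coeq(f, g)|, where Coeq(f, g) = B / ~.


The coequalizer Coeq(f, g) = B / ~ has one element per equivalence class.
|B| = 10, |Coeq(f, g)| = 9.
|B| - |Coeq(f, g)| = 10 - 9 = 1.

1


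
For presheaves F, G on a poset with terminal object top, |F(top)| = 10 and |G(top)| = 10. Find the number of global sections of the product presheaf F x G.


Global sections of a presheaf on a poset with terminal top satisfy
Gamma(H) ~ H(top). Presheaves admit pointwise products, so
(F x G)(top) = F(top) x G(top) (Cartesian product).
|Gamma(F x G)| = |F(top)| * |G(top)| = 10 * 10 = 100.

100


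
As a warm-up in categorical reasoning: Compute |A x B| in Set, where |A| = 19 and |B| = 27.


In Set, the product A x B is the Cartesian product.
By the universal property, |A x B| = |A| * |B|.
|A x B| = 19 * 27 = 513

513


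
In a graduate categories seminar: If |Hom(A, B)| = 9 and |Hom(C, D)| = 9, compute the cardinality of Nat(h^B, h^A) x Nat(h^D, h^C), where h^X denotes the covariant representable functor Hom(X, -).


By the Yoneda lemma, Nat(h^B, h^A) is isomorphic to Hom(A, B),
so |Nat(h^B, h^A)| = |Hom(A, B)| and |Nat(h^D, h^C)| = |Hom(C, D)|.
|Hom(A, B)| = 9, |Hom(C, D)| = 9.
|Nat(h^B, h^A) x Nat(h^D, h^C)| = 9 * 9 = 81

81


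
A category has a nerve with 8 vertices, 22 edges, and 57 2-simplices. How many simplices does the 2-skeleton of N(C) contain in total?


The 2-skeleton of the nerve N(C) consists of simplices in dimensions 0, 1, 2:
  |N(C)_0| = 8 (objects)
  |N(C)_1| = 22 (morphisms)
  |N(C)_2| = 57 (composable pairs)
Total = 8 + 22 + 57 = 87

87


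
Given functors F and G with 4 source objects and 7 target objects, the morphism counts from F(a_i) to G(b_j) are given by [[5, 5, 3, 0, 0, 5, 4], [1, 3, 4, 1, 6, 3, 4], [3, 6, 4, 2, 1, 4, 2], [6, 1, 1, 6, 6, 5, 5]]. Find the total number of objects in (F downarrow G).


Objects of (F downarrow G) are triples (a, b, h: F(a)->G(b)).
The count equals the sum of all entries in the hom-matrix.
sum(row 0) = 22
sum(row 1) = 22
sum(row 2) = 22
sum(row 3) = 30
Grand total = 96

96


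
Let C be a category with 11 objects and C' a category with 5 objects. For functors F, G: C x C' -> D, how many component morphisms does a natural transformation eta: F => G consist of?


A natural transformation eta: F => G assigns one component morphism per
object of the domain category.
The domain is the product category C x C', so
|Ob(C x C')| = |Ob(C)| * |Ob(C')| = 11 * 5 = 55.
Therefore eta has 55 component morphisms.

55


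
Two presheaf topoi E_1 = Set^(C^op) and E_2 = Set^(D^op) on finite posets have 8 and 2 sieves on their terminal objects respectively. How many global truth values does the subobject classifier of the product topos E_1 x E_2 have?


In a product of presheaf topoi E_1 x E_2, the subobject classifier
is Omega = Omega_1 x Omega_2 (componentwise), so
|Omega(top)| = |Omega_1(top_1)| * |Omega_2(top_2)|.
= 8 * 2 = 16.

16


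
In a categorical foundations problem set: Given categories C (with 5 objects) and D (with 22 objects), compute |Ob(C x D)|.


The product category C x D has objects that are pairs (c, d).
Number of pairs = |Ob(C)| * |Ob(D)| = 5 * 22 = 110

110


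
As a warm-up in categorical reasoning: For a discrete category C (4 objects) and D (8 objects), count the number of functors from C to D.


A functor from a discrete category C to D is determined by
where each object maps. Each of the 4 objects of C can map
to any of the 8 objects of D independently.
Number of functors = 8^4 = 4096

4096


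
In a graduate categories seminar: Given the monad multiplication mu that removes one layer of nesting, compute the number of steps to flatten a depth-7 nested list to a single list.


Each application of mu: T^2 -> T removes one layer of nesting.
Starting at depth 7 (i.e., T^7(X)), we need to reach T(X).
Number of mu applications = 7 - 1 = 6

6


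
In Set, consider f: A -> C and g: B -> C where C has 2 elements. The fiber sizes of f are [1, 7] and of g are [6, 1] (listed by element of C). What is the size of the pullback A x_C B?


The pullback A x_C B consists of pairs (a, b) with f(a) = g(b).
For each element c in C, the fiber product has |f^-1(c)| * |g^-1(c)| elements.
Summing over C: 1 * 6 + 7 * 1
= 6 + 7 = 13

13


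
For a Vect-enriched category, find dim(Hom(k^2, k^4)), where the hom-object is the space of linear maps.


In Vect-enriched categories, Hom(k^n, k^m) is the space of m x n matrices.
dim(Hom(k^2, k^4)) = 4 * 2 = 8

8


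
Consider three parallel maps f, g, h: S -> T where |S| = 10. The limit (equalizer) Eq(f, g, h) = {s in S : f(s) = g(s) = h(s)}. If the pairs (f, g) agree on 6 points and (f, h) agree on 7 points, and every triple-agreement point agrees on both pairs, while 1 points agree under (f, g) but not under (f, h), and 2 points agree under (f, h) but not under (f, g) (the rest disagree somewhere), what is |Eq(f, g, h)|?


Eq(f, g, h) is the triple-agreement set: points in S where all three
maps take the same value. Using inclusion-exclusion on the pairwise data:
Pair (f, g) agrees on 6 points; pair (f, h) on 7 points.
Points agreeing under (f, g) but not (f, h) = 1; under (f, h) but not (f, g) = 2.
Triple-agreement = agreement-in-(f, g) minus points that agree under (f, g) but not (f, h):
|Eq(f, g, h)| = 6 - 1 = 5
(cross-check via (f, h): 7 - 2 = 5.)

5


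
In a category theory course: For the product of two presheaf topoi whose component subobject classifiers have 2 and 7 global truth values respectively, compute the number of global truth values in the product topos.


In a product of presheaf topoi E_1 x E_2, the subobject classifier
is Omega = Omega_1 x Omega_2 (componentwise), so
|Omega(top)| = |Omega_1(top_1)| * |Omega_2(top_2)|.
= 2 * 7 = 14.

14


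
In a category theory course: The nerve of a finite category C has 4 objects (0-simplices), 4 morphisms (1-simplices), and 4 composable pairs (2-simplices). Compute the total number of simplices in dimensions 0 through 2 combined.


The 2-skeleton of the nerve N(C) consists of simplices in dimensions 0, 1, 2:
  |N(C)_0| = 4 (objects)
  |N(C)_1| = 4 (morphisms)
  |N(C)_2| = 4 (composable pairs)
Total = 4 + 4 + 4 = 12

12


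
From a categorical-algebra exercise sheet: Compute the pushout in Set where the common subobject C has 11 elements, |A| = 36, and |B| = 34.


The pushout A +_C B identifies the images of C in A and B.
|A +_C B| = |A| + |B| - |C| (for injections).
= 36 + 34 - 11 = 59

59


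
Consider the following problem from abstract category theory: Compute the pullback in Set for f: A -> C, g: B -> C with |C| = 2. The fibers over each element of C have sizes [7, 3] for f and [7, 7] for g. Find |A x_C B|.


The pullback A x_C B consists of pairs (a, b) with f(a) = g(b).
For each element c in C, the fiber product has |f^-1(c)| * |g^-1(c)| elements.
Summing over C: 7 * 7 + 3 * 7
= 49 + 21 = 70

70


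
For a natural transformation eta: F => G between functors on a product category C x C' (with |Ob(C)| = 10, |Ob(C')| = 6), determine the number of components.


A natural transformation eta: F => G assigns one component morphism per
object of the domain category.
The domain is the product category C x C', so
|Ob(C x C')| = |Ob(C)| * |Ob(C')| = 10 * 6 = 60.
Therefore eta has 60 component morphisms.

60


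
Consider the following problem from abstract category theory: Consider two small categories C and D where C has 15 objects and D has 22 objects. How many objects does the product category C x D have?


The product category C x D has objects that are pairs (c, d).
Number of pairs = |Ob(C)| * |Ob(D)| = 15 * 22 = 330

330


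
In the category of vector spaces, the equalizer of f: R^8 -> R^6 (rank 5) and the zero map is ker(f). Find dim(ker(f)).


The equalizer of f and the zero map is ker(f).
By the rank-nullity theorem: dim(ker(f)) = dim(domain) - rank(f).
dim(ker(f)) = 8 - 5 = 3

3


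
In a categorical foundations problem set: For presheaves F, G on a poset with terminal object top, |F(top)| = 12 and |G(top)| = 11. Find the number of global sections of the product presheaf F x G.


Global sections of a presheaf on a poset with terminal top satisfy
Gamma(H) ~ H(top). Presheaves admit pointwise products, so
(F x G)(top) = F(top) x G(top) (Cartesian product).
|Gamma(F x G)| = |F(top)| * |G(top)| = 12 * 11 = 132.

132


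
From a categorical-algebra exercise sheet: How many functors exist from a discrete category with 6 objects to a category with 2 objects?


A functor from a discrete category C to D is determined by
where each object maps. Each of the 6 objects of C can map
to any of the 2 objects of D independently.
Number of functors = 2^6 = 64

64


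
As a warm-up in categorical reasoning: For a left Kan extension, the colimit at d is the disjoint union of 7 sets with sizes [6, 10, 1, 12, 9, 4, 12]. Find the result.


Pointwise, the left Kan extension (Lan_F H)(d) is the colimit, indexed
by the comma category (F downarrow d), of H composed with the
projection (F downarrow d) -> C. Here that colimit is given
as a coproduct (disjoint union) of sets, so its cardinality is the
sum of the sizes of the summands.
Coproduct of sets with sizes: 6 + 10 + 1 + 12 + 9 + 4 + 12
= 54

54


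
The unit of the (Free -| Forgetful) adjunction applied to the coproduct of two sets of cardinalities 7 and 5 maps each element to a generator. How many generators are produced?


The unit eta_X: X -> U(F(X)) of the Free-Forgetful adjunction
maps each element of X to a generator of F(X). For X = S + T (disjoint
union in Set), |S + T| = |S| + |T|.
Total mappings = 7 + 5 = 12.

12


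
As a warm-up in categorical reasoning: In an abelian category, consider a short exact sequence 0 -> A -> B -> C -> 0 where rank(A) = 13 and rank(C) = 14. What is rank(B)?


For a short exact sequence 0 -> A -> B -> C -> 0,
rank is additive: rank(B) = rank(A) + rank(C).
rank(B) = 13 + 14 = 27

27


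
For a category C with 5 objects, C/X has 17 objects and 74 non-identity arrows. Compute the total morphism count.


In the slice category C/X, objects are morphisms to X.
Identity morphisms: 17 (one per object of C/X).
Non-identity morphisms: 74.
Total = 17 + 74 = 91

91


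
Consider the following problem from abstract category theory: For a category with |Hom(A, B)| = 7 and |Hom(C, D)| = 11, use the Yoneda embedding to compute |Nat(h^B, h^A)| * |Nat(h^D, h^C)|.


By the Yoneda lemma, Nat(h^B, h^A) is isomorphic to Hom(A, B),
so |Nat(h^B, h^A)| = |Hom(A, B)| and |Nat(h^D, h^C)| = |Hom(C, D)|.
|Hom(A, B)| = 7, |Hom(C, D)| = 11.
|Nat(h^B, h^A) x Nat(h^D, h^C)| = 7 * 11 = 77

77


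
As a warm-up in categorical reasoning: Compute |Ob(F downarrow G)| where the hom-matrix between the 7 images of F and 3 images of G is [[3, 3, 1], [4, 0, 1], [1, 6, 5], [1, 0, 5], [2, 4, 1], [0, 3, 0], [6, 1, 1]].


Objects of (F downarrow G) are triples (a, b, h: F(a)->G(b)).
The count equals the sum of all entries in the hom-matrix.
sum(row 0) = 7
sum(row 1) = 5
sum(row 2) = 12
sum(row 3) = 6
sum(row 4) = 7
sum(row 5) = 3
sum(row 6) = 8
Grand total = 48

48


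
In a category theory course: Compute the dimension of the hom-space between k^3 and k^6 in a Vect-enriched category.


In Vect-enriched categories, Hom(k^n, k^m) is the space of m x n matrices.
dim(Hom(k^3, k^6)) = 6 * 3 = 18

18


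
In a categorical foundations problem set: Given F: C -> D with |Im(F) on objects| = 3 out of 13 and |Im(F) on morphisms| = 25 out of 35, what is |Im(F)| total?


The image of F consists of distinct objects and distinct morphisms.
|Im(F)| on objects = 3
|Im(F)| on morphisms = 25
Total image cardinality = 3 + 25 = 28

28


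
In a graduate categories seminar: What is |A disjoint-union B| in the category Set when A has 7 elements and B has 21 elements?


In Set, the coproduct A + B is the disjoint union.
|A + B| = |A| + |B| = 7 + 21 = 28

28


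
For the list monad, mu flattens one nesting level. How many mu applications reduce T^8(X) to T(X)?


Each application of mu: T^2 -> T removes one layer of nesting.
Starting at depth 8 (i.e., T^8(X)), we need to reach T(X).
Number of mu applications = 8 - 1 = 7

7


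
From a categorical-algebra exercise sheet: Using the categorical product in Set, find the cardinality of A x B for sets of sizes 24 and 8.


In Set, the product A x B is the Cartesian product.
By the universal property, |A x B| = |A| * |B|.
|A x B| = 24 * 8 = 192

192


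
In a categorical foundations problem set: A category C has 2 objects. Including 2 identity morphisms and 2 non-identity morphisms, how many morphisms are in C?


Each object has an identity morphism, giving 2 identities.
Adding the 2 non-identity morphisms:
Total = 2 + 2 = 4

4


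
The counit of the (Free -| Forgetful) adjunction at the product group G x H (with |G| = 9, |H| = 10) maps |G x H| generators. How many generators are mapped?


The counit epsilon_K: F(U(K)) -> K of the Free-Forgetful adjunction
maps |K| generators of F(U(K)) into K. For K = G x H (the product group),
|G x H| = |G| * |H|.
Total generators mapped = 9 * 10 = 90.

90


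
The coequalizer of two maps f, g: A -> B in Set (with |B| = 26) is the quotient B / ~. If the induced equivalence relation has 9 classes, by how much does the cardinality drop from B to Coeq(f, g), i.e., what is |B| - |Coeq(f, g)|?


The coequalizer Coeq(f, g) = B / ~ has one element per equivalence class.
|B| = 26, |Coeq(f, g)| = 9.
|B| - |Coeq(f, g)| = 26 - 9 = 17.

17


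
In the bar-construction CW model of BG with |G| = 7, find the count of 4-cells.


In the bar-construction CW model of BG, the n-cells are indexed by
n-tuples [g_1|...|g_n] of non-identity elements of G (degenerate
simplices with some g_i = e do not contribute cells), so there are
(|G| - 1)^n n-cells.
For dim = 4 with |G| = 7:
cells = (7 - 1)^4 = 6^4 = 1296

1296


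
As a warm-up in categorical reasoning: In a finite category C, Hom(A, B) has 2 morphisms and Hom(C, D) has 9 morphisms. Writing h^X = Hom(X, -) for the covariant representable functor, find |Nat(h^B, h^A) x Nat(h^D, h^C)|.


By the Yoneda lemma, Nat(h^B, h^A) is isomorphic to Hom(A, B),
so |Nat(h^B, h^A)| = |Hom(A, B)| and |Nat(h^D, h^C)| = |Hom(C, D)|.
|Hom(A, B)| = 2, |Hom(C, D)| = 9.
|Nat(h^B, h^A) x Nat(h^D, h^C)| = 2 * 9 = 18

18


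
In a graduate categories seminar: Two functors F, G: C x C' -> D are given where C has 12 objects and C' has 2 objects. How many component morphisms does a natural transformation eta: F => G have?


A natural transformation eta: F => G assigns one component morphism per
object of the domain category.
The domain is the product category C x C', so
|Ob(C x C')| = |Ob(C)| * |Ob(C')| = 12 * 2 = 24.
Therefore eta has 24 component morphisms.

24


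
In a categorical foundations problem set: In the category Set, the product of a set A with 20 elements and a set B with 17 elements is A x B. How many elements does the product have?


In Set, the product A x B is the Cartesian product.
By the universal property, |A x B| = |A| * |B|.
|A x B| = 20 * 17 = 340

340


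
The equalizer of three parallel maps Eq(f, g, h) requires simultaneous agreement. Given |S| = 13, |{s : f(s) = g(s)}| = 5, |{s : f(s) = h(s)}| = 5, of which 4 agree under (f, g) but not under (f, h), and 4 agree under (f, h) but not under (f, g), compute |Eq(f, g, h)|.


Eq(f, g, h) is the triple-agreement set: points in S where all three
maps take the same value. Using inclusion-exclusion on the pairwise data:
Pair (f, g) agrees on 5 points; pair (f, h) on 5 points.
Points agreeing under (f, g) but not (f, h) = 4; under (f, h) but not (f, g) = 4.
Triple-agreement = agreement-in-(f, g) minus points that agree under (f, g) but not (f, h):
|Eq(f, g, h)| = 5 - 4 = 1
(cross-check via (f, h): 5 - 4 = 1.)

1


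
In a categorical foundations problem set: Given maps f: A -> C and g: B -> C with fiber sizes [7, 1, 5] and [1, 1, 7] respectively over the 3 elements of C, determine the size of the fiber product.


The pullback A x_C B consists of pairs (a, b) with f(a) = g(b).
For each element c in C, the fiber product has |f^-1(c)| * |g^-1(c)| elements.
Summing over C: 7 * 1 + 1 * 1 + 5 * 7
= 7 + 1 + 35 = 43

43


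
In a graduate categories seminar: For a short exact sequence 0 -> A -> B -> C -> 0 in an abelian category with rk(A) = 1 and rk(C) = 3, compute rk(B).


For a short exact sequence 0 -> A -> B -> C -> 0,
rank is additive: rank(B) = rank(A) + rank(C).
rank(B) = 1 + 3 = 4

4


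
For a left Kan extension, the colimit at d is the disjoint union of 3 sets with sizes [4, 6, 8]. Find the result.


Pointwise, the left Kan extension (Lan_F H)(d) is the colimit, indexed
by the comma category (F downarrow d), of H composed with the
projection (F downarrow d) -> C. Here that colimit is given
as a coproduct (disjoint union) of sets, so its cardinality is the
sum of the sizes of the summands.
Coproduct of sets with sizes: 4 + 6 + 8
= 18

18


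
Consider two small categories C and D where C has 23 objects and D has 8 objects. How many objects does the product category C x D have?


The product category C x D has objects that are pairs (c, d).
Number of pairs = |Ob(C)| * |Ob(D)| = 23 * 8 = 184

184


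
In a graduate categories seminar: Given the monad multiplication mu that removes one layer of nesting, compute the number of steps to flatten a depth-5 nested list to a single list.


Each application of mu: T^2 -> T removes one layer of nesting.
Starting at depth 5 (i.e., T^5(X)), we need to reach T(X).
Number of mu applications = 5 - 1 = 4

4


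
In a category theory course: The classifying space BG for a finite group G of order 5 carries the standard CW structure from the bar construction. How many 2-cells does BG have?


In the bar-construction CW model of BG, the n-cells are indexed by
n-tuples [g_1|...|g_n] of non-identity elements of G (degenerate
simplices with some g_i = e do not contribute cells), so there are
(|G| - 1)^n n-cells.
For dim = 2 with |G| = 5:
cells = (5 - 1)^2 = 4^2 = 16

16


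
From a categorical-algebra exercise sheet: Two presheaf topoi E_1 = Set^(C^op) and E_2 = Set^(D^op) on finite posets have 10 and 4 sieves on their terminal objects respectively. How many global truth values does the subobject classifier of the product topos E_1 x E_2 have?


In a product of presheaf topoi E_1 x E_2, the subobject classifier
is Omega = Omega_1 x Omega_2 (componentwise), so
|Omega(top)| = |Omega_1(top_1)| * |Omega_2(top_2)|.
= 10 * 4 = 40.

40


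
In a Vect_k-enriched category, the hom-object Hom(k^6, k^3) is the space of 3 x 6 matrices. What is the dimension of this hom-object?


In Vect-enriched categories, Hom(k^n, k^m) is the space of m x n matrices.
dim(Hom(k^6, k^3)) = 3 * 6 = 18

18


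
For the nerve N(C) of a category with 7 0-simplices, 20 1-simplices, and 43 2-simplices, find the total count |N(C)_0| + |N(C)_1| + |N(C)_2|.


The 2-skeleton of the nerve N(C) consists of simplices in dimensions 0, 1, 2:
  |N(C)_0| = 7 (objects)
  |N(C)_1| = 20 (morphisms)
  |N(C)_2| = 43 (composable pairs)
Total = 7 + 20 + 43 = 70

70


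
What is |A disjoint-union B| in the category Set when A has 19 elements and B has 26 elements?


In Set, the coproduct A + B is the disjoint union.
|A + B| = |A| + |B| = 19 + 26 = 45

45


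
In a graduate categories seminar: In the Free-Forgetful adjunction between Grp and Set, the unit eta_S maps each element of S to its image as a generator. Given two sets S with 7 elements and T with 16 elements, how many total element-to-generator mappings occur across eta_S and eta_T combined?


The unit eta_X: X -> U(F(X)) of the Free-Forgetful adjunction
maps each element of X to a generator of F(X). For X = S + T (disjoint
union in Set), |S + T| = |S| + |T|.
Total mappings = 7 + 16 = 23.

23


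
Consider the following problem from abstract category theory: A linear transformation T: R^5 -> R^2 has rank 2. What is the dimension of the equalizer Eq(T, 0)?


The equalizer of f and the zero map is ker(f).
By the rank-nullity theorem: dim(ker(f)) = dim(domain) - rank(f).
dim(ker(f)) = 5 - 2 = 3

3


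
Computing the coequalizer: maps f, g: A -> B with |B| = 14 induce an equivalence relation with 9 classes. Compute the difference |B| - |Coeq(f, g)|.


The coequalizer Coeq(f, g) = B / ~ has one element per equivalence class.
|B| = 14, |Coeq(f, g)| = 9.
|B| - |Coeq(f, g)| = 14 - 9 = 5.

5


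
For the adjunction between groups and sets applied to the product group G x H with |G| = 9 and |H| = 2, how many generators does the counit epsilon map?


The counit epsilon_K: F(U(K)) -> K of the Free-Forgetful adjunction
maps |K| generators of F(U(K)) into K. For K = G x H (the product group),
|G x H| = |G| * |H|.
Total generators mapped = 9 * 2 = 18.

18


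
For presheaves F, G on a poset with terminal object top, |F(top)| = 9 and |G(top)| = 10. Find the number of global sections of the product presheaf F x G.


Global sections of a presheaf on a poset with terminal top satisfy
Gamma(H) ~ H(top). Presheaves admit pointwise products, so
(F x G)(top) = F(top) x G(top) (Cartesian product).
|Gamma(F x G)| = |F(top)| * |G(top)| = 9 * 10 = 90.

90


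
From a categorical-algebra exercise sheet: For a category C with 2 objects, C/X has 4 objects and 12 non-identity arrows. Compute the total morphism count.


In the slice category C/X, objects are morphisms to X.
Identity morphisms: 4 (one per object of C/X).
Non-identity morphisms: 12.
Total = 4 + 12 = 16

16


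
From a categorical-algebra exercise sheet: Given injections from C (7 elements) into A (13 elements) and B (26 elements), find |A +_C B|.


The pushout A +_C B identifies the images of C in A and B.
|A +_C B| = |A| + |B| - |C| (for injections).
= 13 + 26 - 7 = 32

32


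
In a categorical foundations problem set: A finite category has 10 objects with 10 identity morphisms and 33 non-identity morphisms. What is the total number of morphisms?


Each object has an identity morphism, giving 10 identities.
Adding the 33 non-identity morphisms:
Total = 10 + 33 = 43

43


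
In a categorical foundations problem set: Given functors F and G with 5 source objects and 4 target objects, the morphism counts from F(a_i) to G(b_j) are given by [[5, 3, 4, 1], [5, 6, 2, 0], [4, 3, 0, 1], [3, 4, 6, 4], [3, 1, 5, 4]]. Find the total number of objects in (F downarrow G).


Objects of (F downarrow G) are triples (a, b, h: F(a)->G(b)).
The count equals the sum of all entries in the hom-matrix.
sum(row 0) = 13
sum(row 1) = 13
sum(row 2) = 8
sum(row 3) = 17
sum(row 4) = 13
Grand total = 64

64


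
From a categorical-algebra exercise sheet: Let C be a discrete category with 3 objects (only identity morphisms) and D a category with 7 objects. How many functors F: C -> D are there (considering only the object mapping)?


A functor from a discrete category C to D is determined by
where each object maps. Each of the 3 objects of C can map
to any of the 7 objects of D independently.
Number of functors = 7^3 = 343

343


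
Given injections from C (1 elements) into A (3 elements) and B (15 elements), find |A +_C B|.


The pushout A +_C B identifies the images of C in A and B.
|A +_C B| = |A| + |B| - |C| (for injections).
= 3 + 15 - 1 = 17

17


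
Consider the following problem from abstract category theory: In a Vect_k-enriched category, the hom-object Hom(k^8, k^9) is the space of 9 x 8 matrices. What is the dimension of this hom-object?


In Vect-enriched categories, Hom(k^n, k^m) is the space of m x n matrices.
dim(Hom(k^8, k^9)) = 9 * 8 = 72

72


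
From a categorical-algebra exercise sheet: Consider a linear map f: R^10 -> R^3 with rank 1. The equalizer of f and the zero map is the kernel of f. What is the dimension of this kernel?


The equalizer of f and the zero map is ker(f).
By the rank-nullity theorem: dim(ker(f)) = dim(domain) - rank(f).
dim(ker(f)) = 10 - 1 = 9

9


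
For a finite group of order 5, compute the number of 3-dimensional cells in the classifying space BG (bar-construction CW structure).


In the bar-construction CW model of BG, the n-cells are indexed by
n-tuples [g_1|...|g_n] of non-identity elements of G (degenerate
simplices with some g_i = e do not contribute cells), so there are
(|G| - 1)^n n-cells.
For dim = 3 with |G| = 5:
cells = (5 - 1)^3 = 4^3 = 64

64


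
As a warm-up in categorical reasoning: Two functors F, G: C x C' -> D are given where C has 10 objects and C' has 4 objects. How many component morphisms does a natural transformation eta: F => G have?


A natural transformation eta: F => G assigns one component morphism per
object of the domain category.
The domain is the product category C x C', so
|Ob(C x C')| = |Ob(C)| * |Ob(C')| = 10 * 4 = 40.
Therefore eta has 40 component morphisms.

40


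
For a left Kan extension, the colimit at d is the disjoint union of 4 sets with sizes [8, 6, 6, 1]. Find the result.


Pointwise, the left Kan extension (Lan_F H)(d) is the colimit, indexed
by the comma category (F downarrow d), of H composed with the
projection (F downarrow d) -> C. Here that colimit is given
as a coproduct (disjoint union) of sets, so its cardinality is the
sum of the sizes of the summands.
Coproduct of sets with sizes: 8 + 6 + 6 + 1
= 21

21


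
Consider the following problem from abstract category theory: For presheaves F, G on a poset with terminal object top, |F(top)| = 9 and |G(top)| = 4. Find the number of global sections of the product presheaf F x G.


Global sections of a presheaf on a poset with terminal top satisfy
Gamma(H) ~ H(top). Presheaves admit pointwise products, so
(F x G)(top) = F(top) x G(top) (Cartesian product).
|Gamma(F x G)| = |F(top)| * |G(top)| = 9 * 4 = 36.

36


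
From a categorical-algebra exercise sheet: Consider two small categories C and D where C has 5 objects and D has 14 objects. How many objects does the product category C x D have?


The product category C x D has objects that are pairs (c, d).
Number of pairs = |Ob(C)| * |Ob(D)| = 5 * 14 = 70

70


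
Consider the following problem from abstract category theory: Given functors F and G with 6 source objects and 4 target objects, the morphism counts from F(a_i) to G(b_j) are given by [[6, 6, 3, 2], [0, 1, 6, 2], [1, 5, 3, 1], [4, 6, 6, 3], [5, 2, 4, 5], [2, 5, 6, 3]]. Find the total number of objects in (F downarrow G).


Objects of (F downarrow G) are triples (a, b, h: F(a)->G(b)).
The count equals the sum of all entries in the hom-matrix.
sum(row 0) = 17
sum(row 1) = 9
sum(row 2) = 10
sum(row 3) = 19
sum(row 4) = 16
sum(row 5) = 16
Grand total = 87

87


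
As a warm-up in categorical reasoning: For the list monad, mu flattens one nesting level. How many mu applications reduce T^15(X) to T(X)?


Each application of mu: T^2 -> T removes one layer of nesting.
Starting at depth 15 (i.e., T^15(X)), we need to reach T(X).
Number of mu applications = 15 - 1 = 14

14


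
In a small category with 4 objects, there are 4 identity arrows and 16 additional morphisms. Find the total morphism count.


Each object has an identity morphism, giving 4 identities.
Adding the 16 non-identity morphisms:
Total = 4 + 16 = 20

20


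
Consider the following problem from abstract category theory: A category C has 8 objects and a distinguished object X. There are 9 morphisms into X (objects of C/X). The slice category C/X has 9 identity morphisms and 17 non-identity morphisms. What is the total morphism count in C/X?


In the slice category C/X, objects are morphisms to X.
Identity morphisms: 9 (one per object of C/X).
Non-identity morphisms: 17.
Total = 9 + 17 = 26

26


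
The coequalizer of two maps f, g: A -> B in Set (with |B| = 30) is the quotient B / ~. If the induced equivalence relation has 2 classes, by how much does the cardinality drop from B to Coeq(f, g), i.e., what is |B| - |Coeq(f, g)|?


The coequalizer Coeq(f, g) = B / ~ has one element per equivalence class.
|B| = 30, |Coeq(f, g)| = 2.
|B| - |Coeq(f, g)| = 30 - 2 = 28.

28


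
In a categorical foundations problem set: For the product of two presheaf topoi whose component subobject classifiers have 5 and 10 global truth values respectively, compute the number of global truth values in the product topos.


In a product of presheaf topoi E_1 x E_2, the subobject classifier
is Omega = Omega_1 x Omega_2 (componentwise), so
|Omega(top)| = |Omega_1(top_1)| * |Omega_2(top_2)|.
= 5 * 10 = 50.

50


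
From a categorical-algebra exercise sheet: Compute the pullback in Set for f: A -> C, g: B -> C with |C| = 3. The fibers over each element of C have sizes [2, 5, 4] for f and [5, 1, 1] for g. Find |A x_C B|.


The pullback A x_C B consists of pairs (a, b) with f(a) = g(b).
For each element c in C, the fiber product has |f^-1(c)| * |g^-1(c)| elements.
Summing over C: 2 * 5 + 5 * 1 + 4 * 1
= 10 + 5 + 4 = 19

19


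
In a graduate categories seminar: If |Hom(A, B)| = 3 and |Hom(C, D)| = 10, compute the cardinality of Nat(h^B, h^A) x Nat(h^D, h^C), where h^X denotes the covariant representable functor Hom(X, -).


By the Yoneda lemma, Nat(h^B, h^A) is isomorphic to Hom(A, B),
so |Nat(h^B, h^A)| = |Hom(A, B)| and |Nat(h^D, h^C)| = |Hom(C, D)|.
|Hom(A, B)| = 3, |Hom(C, D)| = 10.
|Nat(h^B, h^A) x Nat(h^D, h^C)| = 3 * 10 = 30

30


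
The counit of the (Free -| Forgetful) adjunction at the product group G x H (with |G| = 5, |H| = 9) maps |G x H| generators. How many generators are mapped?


The counit epsilon_K: F(U(K)) -> K of the Free-Forgetful adjunction
maps |K| generators of F(U(K)) into K. For K = G x H (the product group),
|G x H| = |G| * |H|.
Total generators mapped = 5 * 9 = 45.

45


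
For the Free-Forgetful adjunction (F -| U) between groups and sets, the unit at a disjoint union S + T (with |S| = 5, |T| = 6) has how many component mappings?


The unit eta_X: X -> U(F(X)) of the Free-Forgetful adjunction
maps each element of X to a generator of F(X). For X = S + T (disjoint
union in Set), |S + T| = |S| + |T|.
Total mappings = 5 + 6 = 11.

11


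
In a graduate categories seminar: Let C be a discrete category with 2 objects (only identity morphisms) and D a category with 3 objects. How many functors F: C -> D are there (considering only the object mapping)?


A functor from a discrete category C to D is determined by
where each object maps. Each of the 2 objects of C can map
to any of the 3 objects of D independently.
Number of functors = 3^2 = 9

9


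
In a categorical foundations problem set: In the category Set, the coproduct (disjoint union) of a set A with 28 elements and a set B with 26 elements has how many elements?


In Set, the coproduct A + B is the disjoint union.
|A + B| = |A| + |B| = 28 + 26 = 54

54


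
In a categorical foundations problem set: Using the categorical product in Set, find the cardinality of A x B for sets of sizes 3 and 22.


In Set, the product A x B is the Cartesian product.
By the universal property, |A x B| = |A| * |B|.
|A x B| = 3 * 22 = 66

66


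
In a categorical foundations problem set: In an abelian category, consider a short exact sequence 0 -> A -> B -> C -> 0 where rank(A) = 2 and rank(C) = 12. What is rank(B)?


For a short exact sequence 0 -> A -> B -> C -> 0,
rank is additive: rank(B) = rank(A) + rank(C).
rank(B) = 2 + 12 = 14

14


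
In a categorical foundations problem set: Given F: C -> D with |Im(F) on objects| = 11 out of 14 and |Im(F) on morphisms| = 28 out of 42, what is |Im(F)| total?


The image of F consists of distinct objects and distinct morphisms.
|Im(F)| on objects = 11
|Im(F)| on morphisms = 28
Total image cardinality = 11 + 28 = 39

39


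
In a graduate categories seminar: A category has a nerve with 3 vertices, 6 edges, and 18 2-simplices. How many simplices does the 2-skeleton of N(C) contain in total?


The 2-skeleton of the nerve N(C) consists of simplices in dimensions 0, 1, 2:
  |N(C)_0| = 3 (objects)
  |N(C)_1| = 6 (morphisms)
  |N(C)_2| = 18 (composable pairs)
Total = 3 + 6 + 18 = 27

27


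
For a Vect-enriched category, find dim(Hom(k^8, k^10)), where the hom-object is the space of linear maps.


In Vect-enriched categories, Hom(k^n, k^m) is the space of m x n matrices.
dim(Hom(k^8, k^10)) = 10 * 8 = 80

80


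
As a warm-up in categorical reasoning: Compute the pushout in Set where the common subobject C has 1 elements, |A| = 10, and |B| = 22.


The pushout A +_C B identifies the images of C in A and B.
|A +_C B| = |A| + |B| - |C| (for injections).
= 10 + 22 - 1 = 31

31


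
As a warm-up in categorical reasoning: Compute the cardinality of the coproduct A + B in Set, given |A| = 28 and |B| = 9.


In Set, the coproduct A + B is the disjoint union.
|A + B| = |A| + |B| = 28 + 9 = 37

37
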